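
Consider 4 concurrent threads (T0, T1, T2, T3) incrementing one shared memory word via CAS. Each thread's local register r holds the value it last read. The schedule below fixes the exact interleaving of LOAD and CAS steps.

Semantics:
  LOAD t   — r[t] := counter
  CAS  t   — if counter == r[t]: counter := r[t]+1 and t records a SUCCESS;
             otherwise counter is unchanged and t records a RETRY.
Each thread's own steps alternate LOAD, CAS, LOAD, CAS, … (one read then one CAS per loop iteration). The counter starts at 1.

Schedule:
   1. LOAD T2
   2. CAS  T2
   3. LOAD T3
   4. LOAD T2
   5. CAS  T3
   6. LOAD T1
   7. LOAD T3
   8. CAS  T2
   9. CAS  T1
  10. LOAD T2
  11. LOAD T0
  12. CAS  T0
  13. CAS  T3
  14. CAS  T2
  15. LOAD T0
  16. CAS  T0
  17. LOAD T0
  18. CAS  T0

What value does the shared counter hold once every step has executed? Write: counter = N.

counter = 7

[1] T2.load  rd  (counter 1, T2.r 1)
[2] T2.cas  hit  (counter 2, T2.r 1)
[3] T3.load  rd  (counter 2, T3.r 2)
[4] T2.load  rd  (counter 2, T2.r 2)
[5] T3.cas  hit  (counter 3, T3.r 2)
[6] T1.load  rd  (counter 3, T1.r 3)
[7] T3.load  rd  (counter 3, T3.r 3)
[8] T2.cas  miss  (counter 3, T2.r 2)
[9] T1.cas  hit  (counter 4, T1.r 3)
[10] T2.load  rd  (counter 4, T2.r 4)
[11] T0.load  rd  (counter 4, T0.r 4)
[12] T0.cas  hit  (counter 5, T0.r 4)
[13] T3.cas  miss  (counter 5, T3.r 3)
[14] T2.cas  miss  (counter 5, T2.r 4)
[15] T0.load  rd  (counter 5, T0.r 5)
[16] T0.cas  hit  (counter 6, T0.r 5)
[17] T0.load  rd  (counter 6, T0.r 6)
[18] T0.cas  hit  (counter 7, T0.r 6)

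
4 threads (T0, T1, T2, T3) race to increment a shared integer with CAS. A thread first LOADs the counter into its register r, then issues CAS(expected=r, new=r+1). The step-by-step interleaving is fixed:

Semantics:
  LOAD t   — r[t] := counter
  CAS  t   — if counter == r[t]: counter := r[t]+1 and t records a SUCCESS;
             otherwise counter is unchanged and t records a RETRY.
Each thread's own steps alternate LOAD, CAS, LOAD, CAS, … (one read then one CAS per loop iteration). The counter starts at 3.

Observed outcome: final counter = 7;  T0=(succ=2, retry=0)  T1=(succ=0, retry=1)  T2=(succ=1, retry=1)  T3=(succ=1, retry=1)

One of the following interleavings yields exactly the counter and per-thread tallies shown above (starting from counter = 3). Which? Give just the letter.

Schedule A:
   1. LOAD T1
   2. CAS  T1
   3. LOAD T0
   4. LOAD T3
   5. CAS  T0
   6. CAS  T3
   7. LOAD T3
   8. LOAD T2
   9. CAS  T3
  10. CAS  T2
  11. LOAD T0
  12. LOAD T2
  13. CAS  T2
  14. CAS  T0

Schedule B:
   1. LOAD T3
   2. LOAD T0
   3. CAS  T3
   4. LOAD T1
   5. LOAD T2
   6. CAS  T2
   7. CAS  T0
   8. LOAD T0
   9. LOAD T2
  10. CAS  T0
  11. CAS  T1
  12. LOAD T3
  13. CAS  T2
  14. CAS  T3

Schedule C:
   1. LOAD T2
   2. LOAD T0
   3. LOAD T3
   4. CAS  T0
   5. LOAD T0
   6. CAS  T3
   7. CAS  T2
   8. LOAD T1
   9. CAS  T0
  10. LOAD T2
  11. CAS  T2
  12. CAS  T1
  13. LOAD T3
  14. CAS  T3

C

Simulating candidate C:
   1) LOAD T2:  M=3  r_T2=3
   2) LOAD T0:  M=3  r_T0=3
   3) LOAD T3:  M=3  r_T3=3
   4) CAS  T0:  M=4  r_T0=3 ✓
   5) LOAD T0:  M=4  r_T0=4
   6) CAS  T3:  M=4  r_T3=3 ✗
   7) CAS  T2:  M=4  r_T2=3 ✗
   8) LOAD T1:  M=4  r_T1=4
   9) CAS  T0:  M=5  r_T0=4 ✓
  10) LOAD T2:  M=5  r_T2=5
  11) CAS  T2:  M=6  r_T2=5 ✓
  12) CAS  T1:  M=6  r_T1=4 ✗
  13) LOAD T3:  M=6  r_T3=6
  14) CAS  T3:  M=7  r_T3=6 ✓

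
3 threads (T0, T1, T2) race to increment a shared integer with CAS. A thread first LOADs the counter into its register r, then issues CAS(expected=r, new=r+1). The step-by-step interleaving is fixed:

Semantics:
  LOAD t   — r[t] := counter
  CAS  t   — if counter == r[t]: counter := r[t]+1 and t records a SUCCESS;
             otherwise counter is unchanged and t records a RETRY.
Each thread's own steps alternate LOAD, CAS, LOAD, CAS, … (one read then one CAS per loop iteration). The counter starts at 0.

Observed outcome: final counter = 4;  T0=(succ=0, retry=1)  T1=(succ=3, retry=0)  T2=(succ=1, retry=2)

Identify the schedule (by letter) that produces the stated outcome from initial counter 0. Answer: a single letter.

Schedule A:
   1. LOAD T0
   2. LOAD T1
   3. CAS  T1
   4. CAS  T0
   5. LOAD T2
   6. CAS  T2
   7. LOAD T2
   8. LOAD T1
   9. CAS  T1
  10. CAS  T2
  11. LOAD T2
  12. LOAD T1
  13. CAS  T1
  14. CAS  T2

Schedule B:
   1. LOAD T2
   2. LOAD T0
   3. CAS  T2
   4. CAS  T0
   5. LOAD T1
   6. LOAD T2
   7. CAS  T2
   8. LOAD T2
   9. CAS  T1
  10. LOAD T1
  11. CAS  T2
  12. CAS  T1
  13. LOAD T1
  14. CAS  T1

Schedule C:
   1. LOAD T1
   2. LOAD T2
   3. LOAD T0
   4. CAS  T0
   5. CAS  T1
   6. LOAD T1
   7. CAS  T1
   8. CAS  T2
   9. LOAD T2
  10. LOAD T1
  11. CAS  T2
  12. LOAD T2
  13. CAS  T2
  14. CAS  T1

A

Run A:
T0 LOAD — after: cnt=0, r=0 — load
T1 LOAD — after: cnt=0, r=0 — load
T1 CAS — after: cnt=1, r=0 — ok
T0 CAS — after: cnt=1, r=0 — retry
T2 LOAD — after: cnt=1, r=1 — load
T2 CAS — after: cnt=2, r=1 — ok
T2 LOAD — after: cnt=2, r=2 — load
T1 LOAD — after: cnt=2, r=2 — load
T1 CAS — after: cnt=3, r=2 — ok
T2 CAS — after: cnt=3, r=2 — retry
T2 LOAD — after: cnt=3, r=3 — load
T1 LOAD — after: cnt=3, r=3 — load
T1 CAS — after: cnt=4, r=3 — ok
T2 CAS — after: cnt=4, r=3 — retry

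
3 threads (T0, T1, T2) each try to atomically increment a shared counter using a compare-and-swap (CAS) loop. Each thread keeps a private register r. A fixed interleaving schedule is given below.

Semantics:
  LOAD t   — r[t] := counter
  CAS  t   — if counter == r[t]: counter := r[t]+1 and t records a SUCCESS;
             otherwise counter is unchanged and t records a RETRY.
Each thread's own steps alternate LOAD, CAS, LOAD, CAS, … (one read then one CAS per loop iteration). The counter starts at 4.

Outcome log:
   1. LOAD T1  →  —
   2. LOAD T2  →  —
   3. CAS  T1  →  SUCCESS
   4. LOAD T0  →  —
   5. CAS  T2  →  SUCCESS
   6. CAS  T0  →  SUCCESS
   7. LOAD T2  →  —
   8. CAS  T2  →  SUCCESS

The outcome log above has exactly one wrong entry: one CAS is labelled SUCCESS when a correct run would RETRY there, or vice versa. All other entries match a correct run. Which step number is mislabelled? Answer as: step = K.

Re-executing:
[1] T1.load  rd  (counter 4, T1.r 4)
[2] T2.load  rd  (counter 4, T2.r 4)
[3] T1.cas  hit  (counter 5, T1.r 4)
[4] T0.load  rd  (counter 5, T0.r 5)
[5] T2.cas  miss  (counter 5, T2.r 4)
[6] T0.cas  hit  (counter 6, T0.r 5)
[7] T2.load  rd  (counter 6, T2.r 6)
[8] T2.cas  hit  (counter 7, T2.r 6)
Flip is step 5.

step = 5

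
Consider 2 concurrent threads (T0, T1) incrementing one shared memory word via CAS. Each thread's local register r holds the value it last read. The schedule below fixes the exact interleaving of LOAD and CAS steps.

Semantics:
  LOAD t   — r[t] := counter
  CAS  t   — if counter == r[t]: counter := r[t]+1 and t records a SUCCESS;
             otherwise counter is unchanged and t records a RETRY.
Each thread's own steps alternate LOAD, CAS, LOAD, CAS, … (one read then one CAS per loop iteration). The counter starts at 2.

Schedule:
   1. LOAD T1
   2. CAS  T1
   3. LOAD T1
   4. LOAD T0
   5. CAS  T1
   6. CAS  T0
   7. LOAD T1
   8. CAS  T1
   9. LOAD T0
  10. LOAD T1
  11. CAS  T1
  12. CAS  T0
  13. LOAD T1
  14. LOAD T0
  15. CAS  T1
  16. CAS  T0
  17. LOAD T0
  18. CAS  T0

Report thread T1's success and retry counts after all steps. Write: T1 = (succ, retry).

T1 = (5, 0)

1. LOAD T1 → mem=2 r[T1]=2 [LOAD]
2. CAS T1 → mem=3 r[T1]=2 [OK]
3. LOAD T1 → mem=3 r[T1]=3 [LOAD]
4. LOAD T0 → mem=3 r[T0]=3 [LOAD]
5. CAS T1 → mem=4 r[T1]=3 [OK]
6. CAS T0 → mem=4 r[T0]=3 [RETRY]
7. LOAD T1 → mem=4 r[T1]=4 [LOAD]
8. CAS T1 → mem=5 r[T1]=4 [OK]
9. LOAD T0 → mem=5 r[T0]=5 [LOAD]
10. LOAD T1 → mem=5 r[T1]=5 [LOAD]
11. CAS T1 → mem=6 r[T1]=5 [OK]
12. CAS T0 → mem=6 r[T0]=5 [RETRY]
13. LOAD T1 → mem=6 r[T1]=6 [LOAD]
14. LOAD T0 → mem=6 r[T0]=6 [LOAD]
15. CAS T1 → mem=7 r[T1]=6 [OK]
16. CAS T0 → mem=7 r[T0]=6 [RETRY]
17. LOAD T0 → mem=7 r[T0]=7 [LOAD]
18. CAS T0 → mem=8 r[T0]=7 [OK]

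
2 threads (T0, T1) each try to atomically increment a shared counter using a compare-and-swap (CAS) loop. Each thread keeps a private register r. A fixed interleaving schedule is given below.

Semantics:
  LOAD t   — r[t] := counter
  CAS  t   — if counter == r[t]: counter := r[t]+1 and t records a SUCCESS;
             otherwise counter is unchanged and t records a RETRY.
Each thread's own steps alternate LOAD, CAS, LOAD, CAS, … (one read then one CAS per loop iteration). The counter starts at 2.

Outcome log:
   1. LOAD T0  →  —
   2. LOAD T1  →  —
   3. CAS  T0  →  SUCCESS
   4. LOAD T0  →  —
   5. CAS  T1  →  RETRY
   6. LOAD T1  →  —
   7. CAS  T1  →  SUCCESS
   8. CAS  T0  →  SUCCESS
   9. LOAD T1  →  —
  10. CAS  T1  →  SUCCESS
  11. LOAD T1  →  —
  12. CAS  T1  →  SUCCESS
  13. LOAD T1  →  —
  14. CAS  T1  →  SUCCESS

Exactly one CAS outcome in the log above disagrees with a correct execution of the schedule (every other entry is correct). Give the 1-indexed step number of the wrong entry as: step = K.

Correct run:
1. LOAD T0 → mem=2 r[T0]=2 [LOAD]
2. LOAD T1 → mem=2 r[T1]=2 [LOAD]
3. CAS T0 → mem=3 r[T0]=2 [OK]
4. LOAD T0 → mem=3 r[T0]=3 [LOAD]
5. CAS T1 → mem=3 r[T1]=2 [RETRY]
6. LOAD T1 → mem=3 r[T1]=3 [LOAD]
7. CAS T1 → mem=4 r[T1]=3 [OK]
8. CAS T0 → mem=4 r[T0]=3 [RETRY]
9. LOAD T1 → mem=4 r[T1]=4 [LOAD]
10. CAS T1 → mem=5 r[T1]=4 [OK]
11. LOAD T1 → mem=5 r[T1]=5 [LOAD]
12. CAS T1 → mem=6 r[T1]=5 [OK]
13. LOAD T1 → mem=6 r[T1]=6 [LOAD]
14. CAS T1 → mem=7 r[T1]=6 [OK]
Log disagrees first at step 8.

step = 8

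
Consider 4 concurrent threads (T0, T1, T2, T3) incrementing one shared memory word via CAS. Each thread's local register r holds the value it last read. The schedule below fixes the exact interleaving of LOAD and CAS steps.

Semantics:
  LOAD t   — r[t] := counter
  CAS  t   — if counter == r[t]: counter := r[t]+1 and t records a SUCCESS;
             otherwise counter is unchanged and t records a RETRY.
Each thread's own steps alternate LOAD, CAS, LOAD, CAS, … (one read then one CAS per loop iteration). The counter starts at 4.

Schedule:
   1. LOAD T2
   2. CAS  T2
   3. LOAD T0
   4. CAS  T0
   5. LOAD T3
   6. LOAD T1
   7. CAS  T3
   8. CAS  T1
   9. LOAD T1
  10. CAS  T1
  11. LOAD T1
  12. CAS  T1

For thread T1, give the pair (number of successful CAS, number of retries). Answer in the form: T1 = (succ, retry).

T1 = (2, 1)

#1 T2 reads 4
#2 T2 CAS(4→5) writes; counter now 5
#3 T0 reads 5
#4 T0 CAS(5→6) writes; counter now 6
#5 T3 reads 6
#6 T1 reads 6
#7 T3 CAS(6→7) writes; counter now 7
#8 T1 CAS(6→7) fails; counter now 7
#9 T1 reads 7
#10 T1 CAS(7→8) writes; counter now 8
#11 T1 reads 8
#12 T1 CAS(8→9) writes; counter now 9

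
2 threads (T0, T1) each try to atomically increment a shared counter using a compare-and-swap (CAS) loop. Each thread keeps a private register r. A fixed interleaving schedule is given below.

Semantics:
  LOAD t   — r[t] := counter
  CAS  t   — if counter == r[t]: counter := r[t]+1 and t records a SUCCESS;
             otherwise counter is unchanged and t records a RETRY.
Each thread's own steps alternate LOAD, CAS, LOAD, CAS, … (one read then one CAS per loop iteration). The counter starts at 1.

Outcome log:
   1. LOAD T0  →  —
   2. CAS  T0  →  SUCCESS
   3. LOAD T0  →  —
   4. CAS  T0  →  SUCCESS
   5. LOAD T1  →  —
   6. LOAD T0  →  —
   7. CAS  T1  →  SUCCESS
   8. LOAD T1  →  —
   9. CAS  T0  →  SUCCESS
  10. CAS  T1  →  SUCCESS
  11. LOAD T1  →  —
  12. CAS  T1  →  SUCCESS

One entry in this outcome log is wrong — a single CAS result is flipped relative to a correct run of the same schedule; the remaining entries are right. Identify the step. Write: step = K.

step = 9

Reference trace:
[1] T0.load  rd  (counter 1, T0.r 1)
[2] T0.cas  hit  (counter 2, T0.r 1)
[3] T0.load  rd  (counter 2, T0.r 2)
[4] T0.cas  hit  (counter 3, T0.r 2)
[5] T1.load  rd  (counter 3, T1.r 3)
[6] T0.load  rd  (counter 3, T0.r 3)
[7] T1.cas  hit  (counter 4, T1.r 3)
[8] T1.load  rd  (counter 4, T1.r 4)
[9] T0.cas  miss  (counter 4, T0.r 3)
[10] T1.cas  hit  (counter 5, T1.r 4)
[11] T1.load  rd  (counter 5, T1.r 5)
[12] T1.cas  hit  (counter 6, T1.r 5)
Flip is step 9.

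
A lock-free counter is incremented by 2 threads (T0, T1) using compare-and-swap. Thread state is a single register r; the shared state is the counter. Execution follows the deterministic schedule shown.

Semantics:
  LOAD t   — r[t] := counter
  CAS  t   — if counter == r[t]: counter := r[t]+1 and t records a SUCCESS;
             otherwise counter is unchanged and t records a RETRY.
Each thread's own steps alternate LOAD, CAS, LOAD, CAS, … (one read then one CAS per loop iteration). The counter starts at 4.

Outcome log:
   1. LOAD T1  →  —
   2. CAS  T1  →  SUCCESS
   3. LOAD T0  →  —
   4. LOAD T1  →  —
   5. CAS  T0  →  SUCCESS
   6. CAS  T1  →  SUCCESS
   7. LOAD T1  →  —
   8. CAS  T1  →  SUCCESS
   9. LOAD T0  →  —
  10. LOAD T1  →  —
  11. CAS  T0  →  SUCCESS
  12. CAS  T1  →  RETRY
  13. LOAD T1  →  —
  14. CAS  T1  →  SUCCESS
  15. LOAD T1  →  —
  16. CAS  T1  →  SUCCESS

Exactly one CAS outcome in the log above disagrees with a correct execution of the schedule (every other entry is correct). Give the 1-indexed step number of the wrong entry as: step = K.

Re-executing:
   1) LOAD T1:  M=4  r_T1=4
   2) CAS  T1:  M=5  r_T1=4 ✓
   3) LOAD T0:  M=5  r_T0=5
   4) LOAD T1:  M=5  r_T1=5
   5) CAS  T0:  M=6  r_T0=5 ✓
   6) CAS  T1:  M=6  r_T1=5 ✗
   7) LOAD T1:  M=6  r_T1=6
   8) CAS  T1:  M=7  r_T1=6 ✓
   9) LOAD T0:  M=7  r_T0=7
  10) LOAD T1:  M=7  r_T1=7
  11) CAS  T0:  M=8  r_T0=7 ✓
  12) CAS  T1:  M=8  r_T1=7 ✗
  13) LOAD T1:  M=8  r_T1=8
  14) CAS  T1:  M=9  r_T1=8 ✓
  15) LOAD T1:  M=9  r_T1=9
  16) CAS  T1:  M=10  r_T1=9 ✓
Log disagrees first at step 6.

step = 6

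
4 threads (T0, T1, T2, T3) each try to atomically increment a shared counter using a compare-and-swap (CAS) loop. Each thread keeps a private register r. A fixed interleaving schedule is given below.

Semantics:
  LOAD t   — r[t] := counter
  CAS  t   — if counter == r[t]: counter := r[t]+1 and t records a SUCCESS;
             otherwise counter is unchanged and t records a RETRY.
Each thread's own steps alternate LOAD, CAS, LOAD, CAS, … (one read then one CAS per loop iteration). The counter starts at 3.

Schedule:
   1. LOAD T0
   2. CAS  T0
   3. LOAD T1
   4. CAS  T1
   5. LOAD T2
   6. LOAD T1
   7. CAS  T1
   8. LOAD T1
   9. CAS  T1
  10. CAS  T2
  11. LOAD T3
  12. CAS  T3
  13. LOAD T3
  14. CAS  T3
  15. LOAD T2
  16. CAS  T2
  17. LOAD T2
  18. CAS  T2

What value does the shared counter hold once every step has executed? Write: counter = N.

counter = 11

#1 T0 reads 3
#2 T0 CAS(3→4) writes; counter now 4
#3 T1 reads 4
#4 T1 CAS(4→5) writes; counter now 5
#5 T2 reads 5
#6 T1 reads 5
#7 T1 CAS(5→6) writes; counter now 6
#8 T1 reads 6
#9 T1 CAS(6→7) writes; counter now 7
#10 T2 CAS(5→6) fails; counter now 7
#11 T3 reads 7
#12 T3 CAS(7→8) writes; counter now 8
#13 T3 reads 8
#14 T3 CAS(8→9) writes; counter now 9
#15 T2 reads 9
#16 T2 CAS(9→10) writes; counter now 10
#17 T2 reads 10
#18 T2 CAS(10→11) writes; counter now 11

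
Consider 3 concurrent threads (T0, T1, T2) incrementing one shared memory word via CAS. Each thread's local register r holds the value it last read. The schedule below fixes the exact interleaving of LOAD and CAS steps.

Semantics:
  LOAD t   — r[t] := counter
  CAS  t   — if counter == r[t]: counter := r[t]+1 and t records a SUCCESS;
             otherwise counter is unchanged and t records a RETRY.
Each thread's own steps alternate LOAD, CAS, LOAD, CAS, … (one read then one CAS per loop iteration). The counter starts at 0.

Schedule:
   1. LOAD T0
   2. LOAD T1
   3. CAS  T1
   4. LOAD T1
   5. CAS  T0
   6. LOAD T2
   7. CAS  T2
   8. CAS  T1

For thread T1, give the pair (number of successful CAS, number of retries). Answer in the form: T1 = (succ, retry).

T1 = (1, 1)

T0 LOAD — after: cnt=0, r=0 — load
T1 LOAD — after: cnt=0, r=0 — load
T1 CAS — after: cnt=1, r=0 — ok
T1 LOAD — after: cnt=1, r=1 — load
T0 CAS — after: cnt=1, r=0 — retry
T2 LOAD — after: cnt=1, r=1 — load
T2 CAS — after: cnt=2, r=1 — ok
T1 CAS — after: cnt=2, r=1 — retry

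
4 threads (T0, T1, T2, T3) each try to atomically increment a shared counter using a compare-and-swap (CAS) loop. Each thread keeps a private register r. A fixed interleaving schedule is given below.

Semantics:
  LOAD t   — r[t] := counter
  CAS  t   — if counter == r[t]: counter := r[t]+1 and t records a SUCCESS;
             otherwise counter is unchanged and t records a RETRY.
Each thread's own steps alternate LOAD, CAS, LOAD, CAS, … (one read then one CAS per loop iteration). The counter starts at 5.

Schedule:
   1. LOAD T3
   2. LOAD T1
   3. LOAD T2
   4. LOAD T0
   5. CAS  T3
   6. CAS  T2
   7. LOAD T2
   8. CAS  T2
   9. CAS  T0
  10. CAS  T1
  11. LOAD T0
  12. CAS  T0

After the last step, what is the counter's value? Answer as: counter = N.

counter = 8

#1 T3 reads 5
#2 T1 reads 5
#3 T2 reads 5
#4 T0 reads 5
#5 T3 CAS(5→6) writes; counter now 6
#6 T2 CAS(5→6) fails; counter now 6
#7 T2 reads 6
#8 T2 CAS(6→7) writes; counter now 7
#9 T0 CAS(5→6) fails; counter now 7
#10 T1 CAS(5→6) fails; counter now 7
#11 T0 reads 7
#12 T0 CAS(7→8) writes; counter now 8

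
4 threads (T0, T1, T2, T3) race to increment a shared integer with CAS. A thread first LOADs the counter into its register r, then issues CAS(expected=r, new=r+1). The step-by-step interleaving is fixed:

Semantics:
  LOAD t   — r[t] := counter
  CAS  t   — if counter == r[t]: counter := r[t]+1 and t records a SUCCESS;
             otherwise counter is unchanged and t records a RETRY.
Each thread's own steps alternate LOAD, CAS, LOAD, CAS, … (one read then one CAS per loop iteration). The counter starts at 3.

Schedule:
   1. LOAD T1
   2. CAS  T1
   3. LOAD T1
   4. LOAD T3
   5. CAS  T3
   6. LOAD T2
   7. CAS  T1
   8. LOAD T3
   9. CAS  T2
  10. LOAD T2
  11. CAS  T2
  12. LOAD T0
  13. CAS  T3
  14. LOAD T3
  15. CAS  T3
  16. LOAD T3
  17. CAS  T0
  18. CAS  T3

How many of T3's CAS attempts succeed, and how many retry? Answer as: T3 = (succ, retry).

T3 = (3, 1)

   1) LOAD T1:  M=3  r_T1=3
   2) CAS  T1:  M=4  r_T1=3 ✓
   3) LOAD T1:  M=4  r_T1=4
   4) LOAD T3:  M=4  r_T3=4
   5) CAS  T3:  M=5  r_T3=4 ✓
   6) LOAD T2:  M=5  r_T2=5
   7) CAS  T1:  M=5  r_T1=4 ✗
   8) LOAD T3:  M=5  r_T3=5
   9) CAS  T2:  M=6  r_T2=5 ✓
  10) LOAD T2:  M=6  r_T2=6
  11) CAS  T2:  M=7  r_T2=6 ✓
  12) LOAD T0:  M=7  r_T0=7
  13) CAS  T3:  M=7  r_T3=5 ✗
  14) LOAD T3:  M=7  r_T3=7
  15) CAS  T3:  M=8  r_T3=7 ✓
  16) LOAD T3:  M=8  r_T3=8
  17) CAS  T0:  M=8  r_T0=7 ✗
  18) CAS  T3:  M=9  r_T3=8 ✓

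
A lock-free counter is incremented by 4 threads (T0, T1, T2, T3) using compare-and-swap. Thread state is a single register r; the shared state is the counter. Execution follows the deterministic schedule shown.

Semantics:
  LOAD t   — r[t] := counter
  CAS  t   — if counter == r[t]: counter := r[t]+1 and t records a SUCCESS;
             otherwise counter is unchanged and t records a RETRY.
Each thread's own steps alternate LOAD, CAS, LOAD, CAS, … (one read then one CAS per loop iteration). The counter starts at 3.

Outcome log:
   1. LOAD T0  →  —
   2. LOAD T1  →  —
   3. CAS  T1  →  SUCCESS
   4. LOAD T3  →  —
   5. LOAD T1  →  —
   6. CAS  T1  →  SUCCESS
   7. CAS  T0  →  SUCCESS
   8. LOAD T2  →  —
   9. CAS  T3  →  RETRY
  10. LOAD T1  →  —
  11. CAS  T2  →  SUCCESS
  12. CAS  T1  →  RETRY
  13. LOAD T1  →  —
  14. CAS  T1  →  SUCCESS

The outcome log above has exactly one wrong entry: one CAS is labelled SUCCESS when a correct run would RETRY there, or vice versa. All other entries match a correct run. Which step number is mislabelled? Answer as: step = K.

Reference trace:
T0 LOAD — after: cnt=3, r=3 — load
T1 LOAD — after: cnt=3, r=3 — load
T1 CAS — after: cnt=4, r=3 — ok
T3 LOAD — after: cnt=4, r=4 — load
T1 LOAD — after: cnt=4, r=4 — load
T1 CAS — after: cnt=5, r=4 — ok
T0 CAS — after: cnt=5, r=3 — retry
T2 LOAD — after: cnt=5, r=5 — load
T3 CAS — after: cnt=5, r=4 — retry
T1 LOAD — after: cnt=5, r=5 — load
T2 CAS — after: cnt=6, r=5 — ok
T1 CAS — after: cnt=6, r=5 — retry
T1 LOAD — after: cnt=6, r=6 — load
T1 CAS — after: cnt=7, r=6 — ok
Mismatch at 7.

step = 7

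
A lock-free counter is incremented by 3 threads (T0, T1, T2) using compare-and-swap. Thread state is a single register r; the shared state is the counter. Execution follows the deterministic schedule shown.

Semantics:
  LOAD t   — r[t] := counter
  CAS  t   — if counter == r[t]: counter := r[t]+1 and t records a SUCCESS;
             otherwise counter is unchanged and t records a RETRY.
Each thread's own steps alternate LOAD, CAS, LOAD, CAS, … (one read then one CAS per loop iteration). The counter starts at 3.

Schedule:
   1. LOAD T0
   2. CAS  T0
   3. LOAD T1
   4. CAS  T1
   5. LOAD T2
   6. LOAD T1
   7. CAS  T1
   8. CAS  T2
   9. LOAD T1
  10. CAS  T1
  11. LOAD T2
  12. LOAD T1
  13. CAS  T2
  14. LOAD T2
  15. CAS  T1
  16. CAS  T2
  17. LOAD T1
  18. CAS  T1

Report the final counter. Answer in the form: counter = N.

counter = 10

#1 T0 reads 3
#2 T0 CAS(3→4) writes; counter now 4
#3 T1 reads 4
#4 T1 CAS(4→5) writes; counter now 5
#5 T2 reads 5
#6 T1 reads 5
#7 T1 CAS(5→6) writes; counter now 6
#8 T2 CAS(5→6) fails; counter now 6
#9 T1 reads 6
#10 T1 CAS(6→7) writes; counter now 7
#11 T2 reads 7
#12 T1 reads 7
#13 T2 CAS(7→8) writes; counter now 8
#14 T2 reads 8
#15 T1 CAS(7→8) fails; counter now 8
#16 T2 CAS(8→9) writes; counter now 9
#17 T1 reads 9
#18 T1 CAS(9→10) writes; counter now 10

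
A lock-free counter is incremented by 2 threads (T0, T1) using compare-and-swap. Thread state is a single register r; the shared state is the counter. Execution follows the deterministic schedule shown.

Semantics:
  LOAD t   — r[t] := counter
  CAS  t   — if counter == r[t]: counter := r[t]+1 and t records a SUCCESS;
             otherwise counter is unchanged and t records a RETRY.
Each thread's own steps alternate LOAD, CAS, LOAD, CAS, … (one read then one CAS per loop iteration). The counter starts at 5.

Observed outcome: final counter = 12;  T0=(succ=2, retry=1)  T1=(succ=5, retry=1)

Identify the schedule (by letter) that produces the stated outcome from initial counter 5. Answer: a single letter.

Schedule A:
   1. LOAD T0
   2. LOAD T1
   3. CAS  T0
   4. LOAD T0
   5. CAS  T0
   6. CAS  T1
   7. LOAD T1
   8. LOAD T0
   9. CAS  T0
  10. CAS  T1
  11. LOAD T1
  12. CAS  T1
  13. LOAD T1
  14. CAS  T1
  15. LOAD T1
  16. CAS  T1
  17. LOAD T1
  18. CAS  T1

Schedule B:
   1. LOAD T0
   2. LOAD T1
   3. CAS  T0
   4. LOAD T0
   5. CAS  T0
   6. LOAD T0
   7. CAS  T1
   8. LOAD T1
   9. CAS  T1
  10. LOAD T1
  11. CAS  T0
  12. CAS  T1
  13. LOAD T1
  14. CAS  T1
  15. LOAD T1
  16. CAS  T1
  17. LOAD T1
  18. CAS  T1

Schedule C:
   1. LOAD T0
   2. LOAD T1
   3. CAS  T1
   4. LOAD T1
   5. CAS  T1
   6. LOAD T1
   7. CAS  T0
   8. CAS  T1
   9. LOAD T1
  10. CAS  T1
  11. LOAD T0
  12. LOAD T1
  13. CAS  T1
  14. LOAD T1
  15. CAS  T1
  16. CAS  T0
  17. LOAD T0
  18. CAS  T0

B

Run B:
#1 T0 reads 5
#2 T1 reads 5
#3 T0 CAS(5→6) writes; counter now 6
#4 T0 reads 6
#5 T0 CAS(6→7) writes; counter now 7
#6 T0 reads 7
#7 T1 CAS(5→6) fails; counter now 7
#8 T1 reads 7
#9 T1 CAS(7→8) writes; counter now 8
#10 T1 reads 8
#11 T0 CAS(7→8) fails; counter now 8
#12 T1 CAS(8→9) writes; counter now 9
#13 T1 reads 9
#14 T1 CAS(9→10) writes; counter now 10
#15 T1 reads 10
#16 T1 CAS(10→11) writes; counter now 11
#17 T1 reads 11
#18 T1 CAS(11→12) writes; counter now 12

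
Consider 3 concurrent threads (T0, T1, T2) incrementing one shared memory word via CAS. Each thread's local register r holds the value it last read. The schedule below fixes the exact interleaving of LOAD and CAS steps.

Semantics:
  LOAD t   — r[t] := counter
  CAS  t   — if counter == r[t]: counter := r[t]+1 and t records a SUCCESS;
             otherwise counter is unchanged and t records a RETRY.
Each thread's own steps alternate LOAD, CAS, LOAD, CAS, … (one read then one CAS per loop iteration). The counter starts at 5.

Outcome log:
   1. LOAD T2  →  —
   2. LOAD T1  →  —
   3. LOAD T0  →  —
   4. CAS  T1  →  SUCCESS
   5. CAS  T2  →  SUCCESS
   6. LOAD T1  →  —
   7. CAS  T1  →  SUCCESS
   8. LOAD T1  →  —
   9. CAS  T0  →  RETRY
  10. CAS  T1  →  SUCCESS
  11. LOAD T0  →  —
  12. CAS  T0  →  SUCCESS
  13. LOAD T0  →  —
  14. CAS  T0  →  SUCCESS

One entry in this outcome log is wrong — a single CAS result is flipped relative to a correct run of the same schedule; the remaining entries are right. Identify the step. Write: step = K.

step = 5

Reference trace:
[1] T2.load  rd  (counter 5, T2.r 5)
[2] T1.load  rd  (counter 5, T1.r 5)
[3] T0.load  rd  (counter 5, T0.r 5)
[4] T1.cas  hit  (counter 6, T1.r 5)
[5] T2.cas  miss  (counter 6, T2.r 5)
[6] T1.load  rd  (counter 6, T1.r 6)
[7] T1.cas  hit  (counter 7, T1.r 6)
[8] T1.load  rd  (counter 7, T1.r 7)
[9] T0.cas  miss  (counter 7, T0.r 5)
[10] T1.cas  hit  (counter 8, T1.r 7)
[11] T0.load  rd  (counter 8, T0.r 8)
[12] T0.cas  hit  (counter 9, T0.r 8)
[13] T0.load  rd  (counter 9, T0.r 9)
[14] T0.cas  hit  (counter 10, T0.r 9)
Mismatch at 5.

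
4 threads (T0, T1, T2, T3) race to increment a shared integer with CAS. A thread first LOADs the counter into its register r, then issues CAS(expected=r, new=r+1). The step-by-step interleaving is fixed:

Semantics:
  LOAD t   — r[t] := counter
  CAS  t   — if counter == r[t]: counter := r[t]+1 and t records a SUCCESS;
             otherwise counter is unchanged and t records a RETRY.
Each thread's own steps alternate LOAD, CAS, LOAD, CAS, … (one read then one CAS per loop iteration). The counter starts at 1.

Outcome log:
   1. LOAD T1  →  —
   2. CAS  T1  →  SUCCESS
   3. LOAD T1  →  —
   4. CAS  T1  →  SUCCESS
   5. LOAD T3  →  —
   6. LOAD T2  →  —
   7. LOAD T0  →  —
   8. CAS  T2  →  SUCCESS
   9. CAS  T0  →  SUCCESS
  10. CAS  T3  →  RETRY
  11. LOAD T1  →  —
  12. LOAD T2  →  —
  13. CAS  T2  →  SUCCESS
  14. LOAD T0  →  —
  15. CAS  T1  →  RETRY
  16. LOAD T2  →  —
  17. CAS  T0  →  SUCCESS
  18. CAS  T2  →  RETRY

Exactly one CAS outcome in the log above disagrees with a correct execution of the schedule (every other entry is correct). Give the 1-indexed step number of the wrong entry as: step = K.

Reference trace:
   1) LOAD T1:  M=1  r_T1=1
   2) CAS  T1:  M=2  r_T1=1 ✓
   3) LOAD T1:  M=2  r_T1=2
   4) CAS  T1:  M=3  r_T1=2 ✓
   5) LOAD T3:  M=3  r_T3=3
   6) LOAD T2:  M=3  r_T2=3
   7) LOAD T0:  M=3  r_T0=3
   8) CAS  T2:  M=4  r_T2=3 ✓
   9) CAS  T0:  M=4  r_T0=3 ✗
  10) CAS  T3:  M=4  r_T3=3 ✗
  11) LOAD T1:  M=4  r_T1=4
  12) LOAD T2:  M=4  r_T2=4
  13) CAS  T2:  M=5  r_T2=4 ✓
  14) LOAD T0:  M=5  r_T0=5
  15) CAS  T1:  M=5  r_T1=4 ✗
  16) LOAD T2:  M=5  r_T2=5
  17) CAS  T0:  M=6  r_T0=5 ✓
  18) CAS  T2:  M=6  r_T2=5 ✗
Mismatch at 9.

step = 9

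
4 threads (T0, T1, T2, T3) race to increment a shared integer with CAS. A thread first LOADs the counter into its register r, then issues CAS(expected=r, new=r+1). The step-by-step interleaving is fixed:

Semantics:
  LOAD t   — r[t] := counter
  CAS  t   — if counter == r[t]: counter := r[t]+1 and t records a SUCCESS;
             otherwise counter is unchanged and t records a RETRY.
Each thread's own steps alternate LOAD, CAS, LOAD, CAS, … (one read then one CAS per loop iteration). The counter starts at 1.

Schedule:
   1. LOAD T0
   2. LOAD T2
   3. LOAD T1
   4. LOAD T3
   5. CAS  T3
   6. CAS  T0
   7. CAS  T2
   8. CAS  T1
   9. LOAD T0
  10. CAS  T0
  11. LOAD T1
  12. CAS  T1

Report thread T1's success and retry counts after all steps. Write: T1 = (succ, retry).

[1] T0.load  rd  (counter 1, T0.r 1)
[2] T2.load  rd  (counter 1, T2.r 1)
[3] T1.load  rd  (counter 1, T1.r 1)
[4] T3.load  rd  (counter 1, T3.r 1)
[5] T3.cas  hit  (counter 2, T3.r 1)
[6] T0.cas  miss  (counter 2, T0.r 1)
[7] T2.cas  miss  (counter 2, T2.r 1)
[8] T1.cas  miss  (counter 2, T1.r 1)
[9] T0.load  rd  (counter 2, T0.r 2)
[10] T0.cas  hit  (counter 3, T0.r 2)
[11] T1.load  rd  (counter 3, T1.r 3)
[12] T1.cas  hit  (counter 4, T1.r 3)

T1 = (1, 1)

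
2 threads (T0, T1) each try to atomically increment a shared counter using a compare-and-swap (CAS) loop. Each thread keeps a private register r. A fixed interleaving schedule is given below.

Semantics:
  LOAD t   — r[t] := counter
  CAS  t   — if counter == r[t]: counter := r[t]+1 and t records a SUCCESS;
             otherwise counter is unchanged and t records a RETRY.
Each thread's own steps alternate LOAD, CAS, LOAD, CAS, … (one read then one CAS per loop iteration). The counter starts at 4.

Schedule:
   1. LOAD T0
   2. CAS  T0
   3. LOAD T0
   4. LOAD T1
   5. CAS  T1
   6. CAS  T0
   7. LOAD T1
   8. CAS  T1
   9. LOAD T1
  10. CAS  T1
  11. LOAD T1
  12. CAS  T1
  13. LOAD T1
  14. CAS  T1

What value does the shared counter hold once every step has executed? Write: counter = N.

counter = 10

   1) LOAD T0:  M=4  r_T0=4
   2) CAS  T0:  M=5  r_T0=4 ✓
   3) LOAD T0:  M=5  r_T0=5
   4) LOAD T1:  M=5  r_T1=5
   5) CAS  T1:  M=6  r_T1=5 ✓
   6) CAS  T0:  M=6  r_T0=5 ✗
   7) LOAD T1:  M=6  r_T1=6
   8) CAS  T1:  M=7  r_T1=6 ✓
   9) LOAD T1:  M=7  r_T1=7
  10) CAS  T1:  M=8  r_T1=7 ✓
  11) LOAD T1:  M=8  r_T1=8
  12) CAS  T1:  M=9  r_T1=8 ✓
  13) LOAD T1:  M=9  r_T1=9
  14) CAS  T1:  M=10  r_T1=9 ✓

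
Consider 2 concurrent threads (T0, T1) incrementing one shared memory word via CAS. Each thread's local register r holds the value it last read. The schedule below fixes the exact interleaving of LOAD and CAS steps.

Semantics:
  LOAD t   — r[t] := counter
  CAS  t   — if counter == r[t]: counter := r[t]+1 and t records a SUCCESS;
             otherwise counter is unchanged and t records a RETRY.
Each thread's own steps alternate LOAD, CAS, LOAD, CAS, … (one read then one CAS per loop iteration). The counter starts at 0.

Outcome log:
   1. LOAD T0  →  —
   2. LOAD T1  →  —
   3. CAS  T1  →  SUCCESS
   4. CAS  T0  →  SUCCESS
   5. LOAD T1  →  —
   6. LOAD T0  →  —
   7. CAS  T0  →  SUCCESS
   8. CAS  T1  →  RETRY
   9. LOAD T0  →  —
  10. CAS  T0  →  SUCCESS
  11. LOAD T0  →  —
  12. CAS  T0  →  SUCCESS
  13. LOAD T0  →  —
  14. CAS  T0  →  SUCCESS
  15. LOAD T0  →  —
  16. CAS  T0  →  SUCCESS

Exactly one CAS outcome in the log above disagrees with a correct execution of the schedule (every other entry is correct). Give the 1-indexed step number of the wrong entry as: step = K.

Re-executing:
   1) LOAD T0:  M=0  r_T0=0
   2) LOAD T1:  M=0  r_T1=0
   3) CAS  T1:  M=1  r_T1=0 ✓
   4) CAS  T0:  M=1  r_T0=0 ✗
   5) LOAD T1:  M=1  r_T1=1
   6) LOAD T0:  M=1  r_T0=1
   7) CAS  T0:  M=2  r_T0=1 ✓
   8) CAS  T1:  M=2  r_T1=1 ✗
   9) LOAD T0:  M=2  r_T0=2
  10) CAS  T0:  M=3  r_T0=2 ✓
  11) LOAD T0:  M=3  r_T0=3
  12) CAS  T0:  M=4  r_T0=3 ✓
  13) LOAD T0:  M=4  r_T0=4
  14) CAS  T0:  M=5  r_T0=4 ✓
  15) LOAD T0:  M=5  r_T0=5
  16) CAS  T0:  M=6  r_T0=5 ✓
Flip is step 4.

step = 4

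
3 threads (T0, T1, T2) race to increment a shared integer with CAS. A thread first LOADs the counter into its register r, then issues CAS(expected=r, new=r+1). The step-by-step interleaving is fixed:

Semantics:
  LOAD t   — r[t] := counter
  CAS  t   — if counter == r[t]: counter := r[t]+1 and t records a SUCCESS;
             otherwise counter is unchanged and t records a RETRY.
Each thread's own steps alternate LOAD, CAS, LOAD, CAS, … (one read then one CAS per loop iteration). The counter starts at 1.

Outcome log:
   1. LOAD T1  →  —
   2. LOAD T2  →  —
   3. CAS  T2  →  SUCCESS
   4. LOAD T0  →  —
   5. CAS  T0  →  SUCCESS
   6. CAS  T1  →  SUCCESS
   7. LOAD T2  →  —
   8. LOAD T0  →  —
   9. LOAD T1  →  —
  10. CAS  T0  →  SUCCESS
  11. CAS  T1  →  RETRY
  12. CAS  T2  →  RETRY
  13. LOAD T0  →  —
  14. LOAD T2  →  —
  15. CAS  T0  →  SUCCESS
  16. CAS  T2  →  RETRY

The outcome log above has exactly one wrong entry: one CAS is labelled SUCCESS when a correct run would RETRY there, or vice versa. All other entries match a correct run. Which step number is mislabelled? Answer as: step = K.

Re-executing:
#1 T1 reads 1
#2 T2 reads 1
#3 T2 CAS(1→2) writes; counter now 2
#4 T0 reads 2
#5 T0 CAS(2→3) writes; counter now 3
#6 T1 CAS(1→2) fails; counter now 3
#7 T2 reads 3
#8 T0 reads 3
#9 T1 reads 3
#10 T0 CAS(3→4) writes; counter now 4
#11 T1 CAS(3→4) fails; counter now 4
#12 T2 CAS(3→4) fails; counter now 4
#13 T0 reads 4
#14 T2 reads 4
#15 T0 CAS(4→5) writes; counter now 5
#16 T2 CAS(4→5) fails; counter now 5
Flip is step 6.

step = 6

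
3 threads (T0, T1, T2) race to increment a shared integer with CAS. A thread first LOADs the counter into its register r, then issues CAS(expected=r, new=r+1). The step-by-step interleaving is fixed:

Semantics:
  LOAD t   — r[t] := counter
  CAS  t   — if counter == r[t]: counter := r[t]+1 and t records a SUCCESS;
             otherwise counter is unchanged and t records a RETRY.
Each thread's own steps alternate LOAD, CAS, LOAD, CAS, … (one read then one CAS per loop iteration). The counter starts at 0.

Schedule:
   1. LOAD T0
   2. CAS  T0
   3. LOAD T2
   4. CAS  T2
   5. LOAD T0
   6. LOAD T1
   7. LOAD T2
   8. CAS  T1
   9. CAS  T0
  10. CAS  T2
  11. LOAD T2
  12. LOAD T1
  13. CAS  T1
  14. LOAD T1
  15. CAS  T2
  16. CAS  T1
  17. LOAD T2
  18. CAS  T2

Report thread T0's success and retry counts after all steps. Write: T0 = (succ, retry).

T0 = (1, 1)

1. LOAD T0 → mem=0 r[T0]=0 [LOAD]
2. CAS T0 → mem=1 r[T0]=0 [OK]
3. LOAD T2 → mem=1 r[T2]=1 [LOAD]
4. CAS T2 → mem=2 r[T2]=1 [OK]
5. LOAD T0 → mem=2 r[T0]=2 [LOAD]
6. LOAD T1 → mem=2 r[T1]=2 [LOAD]
7. LOAD T2 → mem=2 r[T2]=2 [LOAD]
8. CAS T1 → mem=3 r[T1]=2 [OK]
9. CAS T0 → mem=3 r[T0]=2 [RETRY]
10. CAS T2 → mem=3 r[T2]=2 [RETRY]
11. LOAD T2 → mem=3 r[T2]=3 [LOAD]
12. LOAD T1 → mem=3 r[T1]=3 [LOAD]
13. CAS T1 → mem=4 r[T1]=3 [OK]
14. LOAD T1 → mem=4 r[T1]=4 [LOAD]
15. CAS T2 → mem=4 r[T2]=3 [RETRY]
16. CAS T1 → mem=5 r[T1]=4 [OK]
17. LOAD T2 → mem=5 r[T2]=5 [LOAD]
18. CAS T2 → mem=6 r[T2]=5 [OK]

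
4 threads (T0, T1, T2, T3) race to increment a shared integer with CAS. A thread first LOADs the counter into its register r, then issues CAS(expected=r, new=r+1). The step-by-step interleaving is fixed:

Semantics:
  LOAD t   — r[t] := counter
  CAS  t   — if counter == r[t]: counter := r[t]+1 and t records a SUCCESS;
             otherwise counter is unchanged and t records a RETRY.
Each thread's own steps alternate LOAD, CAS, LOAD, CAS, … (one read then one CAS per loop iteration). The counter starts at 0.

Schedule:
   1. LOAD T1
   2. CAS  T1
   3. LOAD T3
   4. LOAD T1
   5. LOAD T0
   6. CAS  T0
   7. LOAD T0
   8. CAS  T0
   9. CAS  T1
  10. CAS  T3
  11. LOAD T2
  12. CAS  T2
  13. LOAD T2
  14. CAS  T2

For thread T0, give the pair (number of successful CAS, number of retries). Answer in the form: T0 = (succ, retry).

T0 = (2, 0)

#1 T1 reads 0
#2 T1 CAS(0→1) writes; counter now 1
#3 T3 reads 1
#4 T1 reads 1
#5 T0 reads 1
#6 T0 CAS(1→2) writes; counter now 2
#7 T0 reads 2
#8 T0 CAS(2→3) writes; counter now 3
#9 T1 CAS(1→2) fails; counter now 3
#10 T3 CAS(1→2) fails; counter now 3
#11 T2 reads 3
#12 T2 CAS(3→4) writes; counter now 4
#13 T2 reads 4
#14 T2 CAS(4→5) writes; counter now 5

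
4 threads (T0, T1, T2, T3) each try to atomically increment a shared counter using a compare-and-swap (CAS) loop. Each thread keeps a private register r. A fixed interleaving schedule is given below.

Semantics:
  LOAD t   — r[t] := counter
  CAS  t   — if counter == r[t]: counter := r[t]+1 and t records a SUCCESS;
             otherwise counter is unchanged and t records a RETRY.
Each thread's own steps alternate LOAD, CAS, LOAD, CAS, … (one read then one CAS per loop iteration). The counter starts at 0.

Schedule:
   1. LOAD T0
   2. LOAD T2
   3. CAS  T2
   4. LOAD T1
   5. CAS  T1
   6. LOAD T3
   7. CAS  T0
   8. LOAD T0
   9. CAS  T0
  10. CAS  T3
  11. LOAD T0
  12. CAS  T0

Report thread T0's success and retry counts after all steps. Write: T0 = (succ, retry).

T0 = (2, 1)

   1) LOAD T0:  M=0  r_T0=0
   2) LOAD T2:  M=0  r_T2=0
   3) CAS  T2:  M=1  r_T2=0 ✓
   4) LOAD T1:  M=1  r_T1=1
   5) CAS  T1:  M=2  r_T1=1 ✓
   6) LOAD T3:  M=2  r_T3=2
   7) CAS  T0:  M=2  r_T0=0 ✗
   8) LOAD T0:  M=2  r_T0=2
   9) CAS  T0:  M=3  r_T0=2 ✓
  10) CAS  T3:  M=3  r_T3=2 ✗
  11) LOAD T0:  M=3  r_T0=3
  12) CAS  T0:  M=4  r_T0=3 ✓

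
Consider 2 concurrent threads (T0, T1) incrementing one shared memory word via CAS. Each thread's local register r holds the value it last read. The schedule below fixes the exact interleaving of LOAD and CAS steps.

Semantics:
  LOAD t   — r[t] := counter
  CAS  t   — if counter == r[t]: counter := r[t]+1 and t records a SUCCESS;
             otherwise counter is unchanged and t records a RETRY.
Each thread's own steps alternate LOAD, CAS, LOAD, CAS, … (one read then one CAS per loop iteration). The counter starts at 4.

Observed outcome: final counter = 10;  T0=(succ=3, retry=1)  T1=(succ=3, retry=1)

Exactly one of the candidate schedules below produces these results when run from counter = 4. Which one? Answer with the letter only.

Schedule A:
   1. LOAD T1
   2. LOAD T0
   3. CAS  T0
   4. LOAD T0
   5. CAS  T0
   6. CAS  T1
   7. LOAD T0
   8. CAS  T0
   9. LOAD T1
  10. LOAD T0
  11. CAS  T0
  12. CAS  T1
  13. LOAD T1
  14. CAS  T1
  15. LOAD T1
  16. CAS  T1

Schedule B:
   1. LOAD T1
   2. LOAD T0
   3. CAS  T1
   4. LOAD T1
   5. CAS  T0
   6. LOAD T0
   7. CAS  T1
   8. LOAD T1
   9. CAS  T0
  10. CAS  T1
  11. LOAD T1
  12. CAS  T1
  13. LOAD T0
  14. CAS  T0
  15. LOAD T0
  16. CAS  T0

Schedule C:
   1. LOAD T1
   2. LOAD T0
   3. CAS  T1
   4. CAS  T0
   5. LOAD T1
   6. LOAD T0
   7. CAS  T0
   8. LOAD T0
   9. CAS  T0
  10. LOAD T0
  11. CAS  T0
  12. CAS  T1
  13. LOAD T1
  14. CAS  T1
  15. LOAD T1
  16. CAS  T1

C

Tracing schedule C:
[1] T1.load  rd  (counter 4, T1.r 4)
[2] T0.load  rd  (counter 4, T0.r 4)
[3] T1.cas  hit  (counter 5, T1.r 4)
[4] T0.cas  miss  (counter 5, T0.r 4)
[5] T1.load  rd  (counter 5, T1.r 5)
[6] T0.load  rd  (counter 5, T0.r 5)
[7] T0.cas  hit  (counter 6, T0.r 5)
[8] T0.load  rd  (counter 6, T0.r 6)
[9] T0.cas  hit  (counter 7, T0.r 6)
[10] T0.load  rd  (counter 7, T0.r 7)
[11] T0.cas  hit  (counter 8, T0.r 7)
[12] T1.cas  miss  (counter 8, T1.r 5)
[13] T1.load  rd  (counter 8, T1.r 8)
[14] T1.cas  hit  (counter 9, T1.r 8)
[15] T1.load  rd  (counter 9, T1.r 9)
[16] T1.cas  hit  (counter 10, T1.r 9)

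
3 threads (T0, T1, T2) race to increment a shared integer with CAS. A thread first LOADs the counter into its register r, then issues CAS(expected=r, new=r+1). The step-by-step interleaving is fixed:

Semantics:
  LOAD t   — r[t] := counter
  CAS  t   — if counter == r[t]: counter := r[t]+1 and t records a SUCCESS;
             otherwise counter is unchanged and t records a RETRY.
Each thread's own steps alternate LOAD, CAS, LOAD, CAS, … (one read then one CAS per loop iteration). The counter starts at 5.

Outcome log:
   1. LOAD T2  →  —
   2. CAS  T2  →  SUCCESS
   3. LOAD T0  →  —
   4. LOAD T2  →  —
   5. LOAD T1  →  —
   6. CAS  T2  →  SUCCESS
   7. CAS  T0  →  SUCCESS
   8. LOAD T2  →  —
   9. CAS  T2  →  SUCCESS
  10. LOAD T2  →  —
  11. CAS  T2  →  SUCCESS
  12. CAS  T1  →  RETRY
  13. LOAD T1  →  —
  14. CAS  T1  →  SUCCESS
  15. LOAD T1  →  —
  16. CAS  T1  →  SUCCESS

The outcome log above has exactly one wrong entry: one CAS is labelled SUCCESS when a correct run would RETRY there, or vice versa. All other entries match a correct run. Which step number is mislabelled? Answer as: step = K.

step = 7

Reference trace:
#1 T2 reads 5
#2 T2 CAS(5→6) writes; counter now 6
#3 T0 reads 6
#4 T2 reads 6
#5 T1 reads 6
#6 T2 CAS(6→7) writes; counter now 7
#7 T0 CAS(6→7) fails; counter now 7
#8 T2 reads 7
#9 T2 CAS(7→8) writes; counter now 8
#10 T2 reads 8
#11 T2 CAS(8→9) writes; counter now 9
#12 T1 CAS(6→7) fails; counter now 9
#13 T1 reads 9
#14 T1 CAS(9→10) writes; counter now 10
#15 T1 reads 10
#16 T1 CAS(10→11) writes; counter now 11
Flip is step 7.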